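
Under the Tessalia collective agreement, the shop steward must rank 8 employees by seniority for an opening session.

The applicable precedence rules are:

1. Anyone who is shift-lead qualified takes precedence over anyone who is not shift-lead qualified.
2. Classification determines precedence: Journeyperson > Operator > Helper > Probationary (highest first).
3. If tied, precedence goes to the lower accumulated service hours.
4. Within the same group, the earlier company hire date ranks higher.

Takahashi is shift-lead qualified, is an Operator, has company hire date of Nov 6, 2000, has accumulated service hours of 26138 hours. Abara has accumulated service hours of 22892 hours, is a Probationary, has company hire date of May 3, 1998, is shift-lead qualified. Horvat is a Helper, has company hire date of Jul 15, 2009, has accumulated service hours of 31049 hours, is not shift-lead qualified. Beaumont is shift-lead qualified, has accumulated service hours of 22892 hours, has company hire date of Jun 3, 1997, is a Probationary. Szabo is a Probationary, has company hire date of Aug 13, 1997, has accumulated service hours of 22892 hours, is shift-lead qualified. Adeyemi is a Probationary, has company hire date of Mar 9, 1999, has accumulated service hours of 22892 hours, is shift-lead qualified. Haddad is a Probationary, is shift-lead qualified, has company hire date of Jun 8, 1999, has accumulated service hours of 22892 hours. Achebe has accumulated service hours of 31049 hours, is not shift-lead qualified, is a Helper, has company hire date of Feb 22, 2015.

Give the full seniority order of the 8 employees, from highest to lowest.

By the first rule: Takahashi, Beaumont, Szabo, Abara, Adeyemi and Haddad (each shift-lead qualified); then Horvat and Achebe (both not shift-lead qualified).
Among Takahashi, Beaumont, Szabo, Abara, Adeyemi and Haddad, by classification: Takahashi (Operator) before Beaumont, Szabo, Abara, Adeyemi and Haddad (Probationary).
Beaumont, Szabo, Abara, Adeyemi and Haddad all have accumulated service hours 22892 hours, so the next rule applies.
Among Beaumont, Szabo, Abara, Adeyemi and Haddad, by company hire date (earlier first): Beaumont (Jun 3, 1997) before Szabo (Aug 13, 1997) before Abara (May 3, 1998) before Adeyemi (Mar 9, 1999) before Haddad (Jun 8, 1999).
Horvat and Achebe are each Helper, so the next rule applies.
Horvat and Achebe both have accumulated service hours 31049 hours, so the next rule applies.
Among Horvat and Achebe, by company hire date (earlier first): Horvat (Jul 15, 2009) before Achebe (Feb 22, 2015).
Full order: Takahashi, Beaumont, Szabo, Abara, Adeyemi, Haddad, Horvat, Achebe.

Takahashi, Beaumont, Szabo, Abara, Adeyemi, Haddad, Horvat, Achebe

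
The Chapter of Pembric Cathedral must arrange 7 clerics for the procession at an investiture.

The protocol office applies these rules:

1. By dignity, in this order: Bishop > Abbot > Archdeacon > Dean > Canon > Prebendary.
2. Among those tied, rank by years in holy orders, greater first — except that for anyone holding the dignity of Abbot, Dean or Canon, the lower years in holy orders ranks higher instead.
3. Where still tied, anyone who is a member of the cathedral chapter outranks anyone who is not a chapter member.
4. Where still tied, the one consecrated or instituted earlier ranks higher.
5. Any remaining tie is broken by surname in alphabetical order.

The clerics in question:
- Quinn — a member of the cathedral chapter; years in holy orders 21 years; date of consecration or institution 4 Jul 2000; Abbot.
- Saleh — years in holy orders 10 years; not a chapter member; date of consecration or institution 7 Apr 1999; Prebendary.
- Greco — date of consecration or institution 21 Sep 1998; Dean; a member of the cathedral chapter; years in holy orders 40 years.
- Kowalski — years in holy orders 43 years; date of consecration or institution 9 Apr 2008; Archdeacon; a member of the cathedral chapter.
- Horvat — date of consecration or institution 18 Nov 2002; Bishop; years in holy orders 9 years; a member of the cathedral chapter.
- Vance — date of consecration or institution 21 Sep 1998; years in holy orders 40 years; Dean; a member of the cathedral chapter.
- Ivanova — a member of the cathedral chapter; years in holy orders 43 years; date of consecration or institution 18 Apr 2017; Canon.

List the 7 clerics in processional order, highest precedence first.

By dignity: Horvat (Bishop); then Quinn (Abbot); then Kowalski (Archdeacon); then Greco and Vance (Dean); then Ivanova (Canon); then Saleh (Prebendary).
Greco and Vance both have years in holy orders 40 years, so the next rule applies.
Greco and Vance are each a member of the cathedral chapter, so the next rule applies.
Greco and Vance both have date of consecration or institution 21 Sep 1998, so the next rule applies.
Among Greco and Vance, alphabetically by surname: Greco before Vance.
Full order: Horvat, Quinn, Kowalski, Greco, Vance, Ivanova, Saleh.

Horvat, Quinn, Kowalski, Greco, Vance, Ivanova, Saleh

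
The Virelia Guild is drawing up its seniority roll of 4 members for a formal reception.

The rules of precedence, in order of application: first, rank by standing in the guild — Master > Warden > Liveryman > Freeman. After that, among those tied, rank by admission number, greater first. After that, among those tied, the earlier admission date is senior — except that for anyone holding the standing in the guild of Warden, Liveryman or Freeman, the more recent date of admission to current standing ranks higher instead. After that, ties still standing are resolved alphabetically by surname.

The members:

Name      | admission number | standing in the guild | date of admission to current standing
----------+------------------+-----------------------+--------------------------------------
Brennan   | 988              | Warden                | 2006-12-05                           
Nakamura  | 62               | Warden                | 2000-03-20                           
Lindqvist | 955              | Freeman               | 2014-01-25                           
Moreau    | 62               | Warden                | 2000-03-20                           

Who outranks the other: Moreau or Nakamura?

By standing in the guild: Brennan, Moreau and Nakamura (Warden); then Lindqvist (Freeman).
Among Brennan, Moreau and Nakamura, by admission number (higher first): Brennan (988) before Moreau and Nakamura (62).
Moreau and Nakamura both have date of admission to current standing 2000-03-20, so the next rule applies.
Among Moreau and Nakamura, alphabetically by surname: Moreau before Nakamura.
So Moreau takes precedence.

Moreau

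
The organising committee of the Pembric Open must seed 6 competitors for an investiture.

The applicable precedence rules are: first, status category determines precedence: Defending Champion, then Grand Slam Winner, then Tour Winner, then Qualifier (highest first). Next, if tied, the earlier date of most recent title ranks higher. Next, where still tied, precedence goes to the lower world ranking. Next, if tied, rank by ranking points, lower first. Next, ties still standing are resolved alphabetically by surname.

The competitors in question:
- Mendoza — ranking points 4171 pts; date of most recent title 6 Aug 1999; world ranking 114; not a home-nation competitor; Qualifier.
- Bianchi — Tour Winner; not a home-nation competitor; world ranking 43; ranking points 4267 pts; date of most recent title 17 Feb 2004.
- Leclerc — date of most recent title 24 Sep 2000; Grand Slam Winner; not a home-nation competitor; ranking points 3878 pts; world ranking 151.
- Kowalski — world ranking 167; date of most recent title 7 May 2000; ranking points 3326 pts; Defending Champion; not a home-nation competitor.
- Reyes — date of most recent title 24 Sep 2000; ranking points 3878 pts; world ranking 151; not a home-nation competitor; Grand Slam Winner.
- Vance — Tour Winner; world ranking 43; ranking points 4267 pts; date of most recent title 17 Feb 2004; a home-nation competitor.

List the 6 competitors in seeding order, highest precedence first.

By status category: Kowalski (Defending Champion); then Leclerc and Reyes (Grand Slam Winner); then Bianchi and Vance (Tour Winner); then Mendoza (Qualifier).
Leclerc and Reyes both have date of most recent title 24 Sep 2000, so the next rule applies.
Leclerc and Reyes both have world ranking 151, so the next rule applies.
Leclerc and Reyes both have ranking points 3878 pts, so the next rule applies.
Among Leclerc and Reyes, alphabetically by surname: Leclerc before Reyes.
Bianchi and Vance both have date of most recent title 17 Feb 2004, so the next rule applies.
Bianchi and Vance both have world ranking 43, so the next rule applies.
Bianchi and Vance both have ranking points 4267 pts, so the next rule applies.
Among Bianchi and Vance, alphabetically by surname: Bianchi before Vance.
Full order: Kowalski, Leclerc, Reyes, Bianchi, Vance, Mendoza.

Kowalski, Leclerc, Reyes, Bianchi, Vance, Mendoza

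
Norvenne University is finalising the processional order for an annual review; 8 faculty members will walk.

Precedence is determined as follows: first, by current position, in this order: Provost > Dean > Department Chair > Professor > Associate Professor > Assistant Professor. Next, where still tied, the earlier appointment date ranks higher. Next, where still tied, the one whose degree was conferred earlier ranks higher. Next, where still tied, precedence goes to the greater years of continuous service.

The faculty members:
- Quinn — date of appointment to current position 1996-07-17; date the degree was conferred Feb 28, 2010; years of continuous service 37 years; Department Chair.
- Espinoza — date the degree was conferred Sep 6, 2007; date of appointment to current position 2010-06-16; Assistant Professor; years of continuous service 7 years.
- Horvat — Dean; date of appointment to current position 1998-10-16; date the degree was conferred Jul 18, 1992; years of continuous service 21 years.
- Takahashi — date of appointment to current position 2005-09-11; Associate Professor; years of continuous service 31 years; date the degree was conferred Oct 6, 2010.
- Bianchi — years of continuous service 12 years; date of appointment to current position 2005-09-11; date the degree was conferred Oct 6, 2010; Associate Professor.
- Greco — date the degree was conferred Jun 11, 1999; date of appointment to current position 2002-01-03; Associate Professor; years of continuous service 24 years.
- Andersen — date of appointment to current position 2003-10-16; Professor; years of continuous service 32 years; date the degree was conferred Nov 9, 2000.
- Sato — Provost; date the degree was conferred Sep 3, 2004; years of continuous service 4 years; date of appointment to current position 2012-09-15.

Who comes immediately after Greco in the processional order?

By current position: Sato (Provost); then Horvat (Dean); then Quinn (Department Chair); then Andersen (Professor); then Greco, Takahashi and Bianchi (Associate Professor); then Espinoza (Assistant Professor).
Among Greco, Takahashi and Bianchi, by date of appointment to current position (earlier first): Greco (2002-01-03) before Takahashi and Bianchi (2005-09-11).
Takahashi and Bianchi both have date the degree was conferred Oct 6, 2010, so the next rule applies.
Among Takahashi and Bianchi, by years of continuous service (higher first): Takahashi (31 years) before Bianchi (12 years).
Order: Sato, Horvat, Quinn, Andersen, Greco, Takahashi, Bianchi, Espinoza.

Takahashi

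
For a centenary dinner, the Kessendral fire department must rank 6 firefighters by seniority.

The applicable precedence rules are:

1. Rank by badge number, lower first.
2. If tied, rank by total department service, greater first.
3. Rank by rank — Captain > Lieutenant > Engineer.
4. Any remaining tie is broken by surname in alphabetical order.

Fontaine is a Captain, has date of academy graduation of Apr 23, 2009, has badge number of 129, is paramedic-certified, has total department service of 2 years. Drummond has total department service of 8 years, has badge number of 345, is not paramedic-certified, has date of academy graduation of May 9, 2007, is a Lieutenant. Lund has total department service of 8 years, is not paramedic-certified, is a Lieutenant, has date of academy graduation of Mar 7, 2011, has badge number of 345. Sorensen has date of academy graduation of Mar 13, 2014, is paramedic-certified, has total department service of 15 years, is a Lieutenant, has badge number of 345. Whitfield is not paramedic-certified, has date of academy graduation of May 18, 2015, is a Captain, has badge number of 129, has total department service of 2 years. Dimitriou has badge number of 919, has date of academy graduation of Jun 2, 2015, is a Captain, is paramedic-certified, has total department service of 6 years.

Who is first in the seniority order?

Fontaine

By badge number (lower first): Fontaine and Whitfield (both 129); then Sorensen, Drummond and Lund (each 345); then Dimitriou (919).
Fontaine and Whitfield both have total department service 2 years, so the next rule applies.
Fontaine and Whitfield are each Captain, so the next rule applies.
Among Fontaine and Whitfield, alphabetically by surname: Fontaine before Whitfield.
Among Sorensen, Drummond and Lund, by total department service (higher first): Sorensen (15 years) before Drummond and Lund (8 years).
Drummond and Lund are each Lieutenant, so the next rule applies.
Among Drummond and Lund, alphabetically by surname: Drummond before Lund.
Order: Fontaine, Whitfield, Sorensen, Drummond, Lund, Dimitriou.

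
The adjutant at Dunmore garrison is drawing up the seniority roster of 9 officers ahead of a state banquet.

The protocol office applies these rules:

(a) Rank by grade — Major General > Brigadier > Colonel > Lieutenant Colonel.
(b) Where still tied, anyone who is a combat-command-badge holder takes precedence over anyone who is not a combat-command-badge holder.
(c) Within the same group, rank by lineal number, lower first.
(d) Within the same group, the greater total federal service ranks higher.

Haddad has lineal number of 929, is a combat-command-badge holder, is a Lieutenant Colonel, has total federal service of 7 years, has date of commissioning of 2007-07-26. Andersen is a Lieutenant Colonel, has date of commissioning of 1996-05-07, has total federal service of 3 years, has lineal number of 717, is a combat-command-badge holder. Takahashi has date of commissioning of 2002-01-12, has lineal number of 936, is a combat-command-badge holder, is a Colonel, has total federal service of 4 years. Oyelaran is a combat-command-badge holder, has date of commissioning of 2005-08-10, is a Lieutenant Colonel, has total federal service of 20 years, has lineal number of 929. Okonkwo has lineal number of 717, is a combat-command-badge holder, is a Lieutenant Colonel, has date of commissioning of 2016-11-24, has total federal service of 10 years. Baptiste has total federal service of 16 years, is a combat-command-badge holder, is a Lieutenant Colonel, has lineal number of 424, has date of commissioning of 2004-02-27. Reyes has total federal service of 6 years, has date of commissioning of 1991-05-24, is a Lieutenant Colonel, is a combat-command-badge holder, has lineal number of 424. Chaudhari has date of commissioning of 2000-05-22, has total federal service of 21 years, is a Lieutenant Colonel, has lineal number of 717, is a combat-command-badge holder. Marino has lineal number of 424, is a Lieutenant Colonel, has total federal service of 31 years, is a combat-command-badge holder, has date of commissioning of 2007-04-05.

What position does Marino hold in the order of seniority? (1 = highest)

2

By grade: Takahashi (Colonel); then Marino, Baptiste, Reyes, Chaudhari, Okonkwo, Andersen, Oyelaran and Haddad (Lieutenant Colonel).
Marino, Baptiste, Reyes, Chaudhari, Okonkwo, Andersen, Oyelaran and Haddad are each a combat-command-badge holder, so the next rule applies.
Among Marino, Baptiste, Reyes, Chaudhari, Okonkwo, Andersen, Oyelaran and Haddad, by lineal number (lower first): Marino, Baptiste and Reyes (424) before Chaudhari, Okonkwo and Andersen (717) before Oyelaran and Haddad (929).
Among Marino, Baptiste and Reyes, by total federal service (higher first): Marino (31 years) before Baptiste (16 years) before Reyes (6 years).
Among Chaudhari, Okonkwo and Andersen, by total federal service (higher first): Chaudhari (21 years) before Okonkwo (10 years) before Andersen (3 years).
Among Oyelaran and Haddad, by total federal service (higher first): Oyelaran (20 years) before Haddad (7 years).
Order: Takahashi, Marino, Baptiste, Reyes, Chaudhari, Okonkwo, Andersen, Oyelaran, Haddad. So position 2.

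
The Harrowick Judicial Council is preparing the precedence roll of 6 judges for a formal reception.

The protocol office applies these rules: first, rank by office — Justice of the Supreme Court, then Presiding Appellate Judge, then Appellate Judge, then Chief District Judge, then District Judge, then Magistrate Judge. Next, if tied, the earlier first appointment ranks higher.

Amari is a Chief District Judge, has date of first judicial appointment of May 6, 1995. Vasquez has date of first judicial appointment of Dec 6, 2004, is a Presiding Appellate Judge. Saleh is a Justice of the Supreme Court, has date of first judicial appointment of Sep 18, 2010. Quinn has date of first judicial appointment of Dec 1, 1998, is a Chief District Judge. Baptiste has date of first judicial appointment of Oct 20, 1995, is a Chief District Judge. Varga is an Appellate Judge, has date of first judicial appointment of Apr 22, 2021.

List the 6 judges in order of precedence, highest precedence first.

By office: Saleh (Justice of the Supreme Court); then Vasquez (Presiding Appellate Judge); then Varga (Appellate Judge); then Amari, Baptiste and Quinn (Chief District Judge).
Among Amari, Baptiste and Quinn, by date of first judicial appointment (earlier first): Amari (May 6, 1995) before Baptiste (Oct 20, 1995) before Quinn (Dec 1, 1998).
Full order: Saleh, Vasquez, Varga, Amari, Baptiste, Quinn.

Saleh, Vasquez, Varga, Amari, Baptiste, Quinn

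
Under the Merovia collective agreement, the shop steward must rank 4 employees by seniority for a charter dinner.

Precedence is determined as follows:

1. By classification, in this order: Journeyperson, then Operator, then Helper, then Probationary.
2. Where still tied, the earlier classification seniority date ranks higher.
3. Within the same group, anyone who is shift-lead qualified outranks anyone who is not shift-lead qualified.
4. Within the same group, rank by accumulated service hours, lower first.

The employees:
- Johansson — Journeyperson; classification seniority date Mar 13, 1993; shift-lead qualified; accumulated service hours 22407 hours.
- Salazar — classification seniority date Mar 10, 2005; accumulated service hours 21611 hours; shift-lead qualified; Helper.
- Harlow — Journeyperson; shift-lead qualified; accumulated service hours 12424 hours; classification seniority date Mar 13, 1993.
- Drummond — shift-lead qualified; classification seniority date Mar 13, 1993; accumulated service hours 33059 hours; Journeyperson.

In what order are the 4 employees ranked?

Harlow, Johansson, Drummond, Salazar

By classification: Harlow, Johansson and Drummond (Journeyperson); then Salazar (Helper).
Harlow, Johansson and Drummond all have classification seniority date Mar 13, 1993, so the next rule applies.
Harlow, Johansson and Drummond are each shift-lead qualified, so the next rule applies.
Among Harlow, Johansson and Drummond, by accumulated service hours (lower first): Harlow (12424 hours) before Johansson (22407 hours) before Drummond (33059 hours).
Full order: Harlow, Johansson, Drummond, Salazar.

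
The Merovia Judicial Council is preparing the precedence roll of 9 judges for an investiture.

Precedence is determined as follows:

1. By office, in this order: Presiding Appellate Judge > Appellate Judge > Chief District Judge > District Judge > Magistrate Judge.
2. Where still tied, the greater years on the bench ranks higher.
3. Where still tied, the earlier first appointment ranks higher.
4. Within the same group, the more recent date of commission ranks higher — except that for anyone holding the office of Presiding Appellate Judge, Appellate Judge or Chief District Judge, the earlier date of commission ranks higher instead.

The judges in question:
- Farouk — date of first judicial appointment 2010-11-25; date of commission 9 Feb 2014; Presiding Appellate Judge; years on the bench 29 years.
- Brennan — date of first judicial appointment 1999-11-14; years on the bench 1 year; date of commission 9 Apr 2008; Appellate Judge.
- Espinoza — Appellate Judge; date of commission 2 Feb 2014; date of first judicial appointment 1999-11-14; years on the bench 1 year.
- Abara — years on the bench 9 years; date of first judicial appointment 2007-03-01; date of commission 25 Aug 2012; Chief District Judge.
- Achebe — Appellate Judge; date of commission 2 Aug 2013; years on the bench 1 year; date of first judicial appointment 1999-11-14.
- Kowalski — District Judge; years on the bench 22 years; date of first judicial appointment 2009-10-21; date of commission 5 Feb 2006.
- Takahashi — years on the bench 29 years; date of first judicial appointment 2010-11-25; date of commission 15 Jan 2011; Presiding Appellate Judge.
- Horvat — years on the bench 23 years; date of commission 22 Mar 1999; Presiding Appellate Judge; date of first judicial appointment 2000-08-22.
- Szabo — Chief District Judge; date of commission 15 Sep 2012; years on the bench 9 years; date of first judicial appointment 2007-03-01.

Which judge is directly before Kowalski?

By office: Takahashi, Farouk and Horvat (Presiding Appellate Judge); then Brennan, Achebe and Espinoza (Appellate Judge); then Abara and Szabo (Chief District Judge); then Kowalski (District Judge).
Among Takahashi, Farouk and Horvat, by years on the bench (higher first): Takahashi and Farouk (29 years) before Horvat (23 years).
Takahashi and Farouk both have date of first judicial appointment 2010-11-25, so the next rule applies.
Among Takahashi and Farouk, by date of commission (earlier first) (reversed rule for this group): Takahashi (15 Jan 2011) before Farouk (9 Feb 2014).
Brennan, Achebe and Espinoza all have years on the bench 1 year, so the next rule applies.
Brennan, Achebe and Espinoza all have date of first judicial appointment 1999-11-14, so the next rule applies.
Among Brennan, Achebe and Espinoza, by date of commission (earlier first) (reversed rule for this group): Brennan (9 Apr 2008) before Achebe (2 Aug 2013) before Espinoza (2 Feb 2014).
Abara and Szabo both have years on the bench 9 years, so the next rule applies.
Abara and Szabo both have date of first judicial appointment 2007-03-01, so the next rule applies.
Among Abara and Szabo, by date of commission (earlier first) (reversed rule for this group): Abara (25 Aug 2012) before Szabo (15 Sep 2012).
Order: Takahashi, Farouk, Horvat, Brennan, Achebe, Espinoza, Abara, Szabo, Kowalski.

Szabo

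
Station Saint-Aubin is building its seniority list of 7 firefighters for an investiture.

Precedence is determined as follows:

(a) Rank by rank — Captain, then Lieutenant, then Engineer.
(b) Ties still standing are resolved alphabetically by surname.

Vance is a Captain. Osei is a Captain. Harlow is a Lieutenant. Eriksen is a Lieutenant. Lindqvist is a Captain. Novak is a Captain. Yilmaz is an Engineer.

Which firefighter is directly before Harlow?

By rank: Lindqvist, Novak, Osei and Vance (Captain); then Eriksen and Harlow (Lieutenant); then Yilmaz (Engineer).
Among Lindqvist, Novak, Osei and Vance, alphabetically by surname: Lindqvist before Novak before Osei before Vance.
Among Eriksen and Harlow, alphabetically by surname: Eriksen before Harlow.
Order: Lindqvist, Novak, Osei, Vance, Eriksen, Harlow, Yilmaz.

Eriksen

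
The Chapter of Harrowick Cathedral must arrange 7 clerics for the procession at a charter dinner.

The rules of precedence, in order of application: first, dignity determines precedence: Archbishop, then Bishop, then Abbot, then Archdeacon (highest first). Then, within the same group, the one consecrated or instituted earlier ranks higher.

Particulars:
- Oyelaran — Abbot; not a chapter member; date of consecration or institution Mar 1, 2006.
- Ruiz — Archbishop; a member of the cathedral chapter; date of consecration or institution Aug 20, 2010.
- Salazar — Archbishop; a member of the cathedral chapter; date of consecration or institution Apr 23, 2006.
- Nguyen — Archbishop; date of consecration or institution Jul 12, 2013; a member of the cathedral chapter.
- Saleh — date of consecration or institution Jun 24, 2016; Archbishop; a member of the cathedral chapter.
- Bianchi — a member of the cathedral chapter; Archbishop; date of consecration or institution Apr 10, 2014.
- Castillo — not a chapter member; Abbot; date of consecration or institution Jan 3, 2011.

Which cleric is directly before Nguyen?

Ruiz

By dignity: Salazar, Ruiz, Nguyen, Bianchi and Saleh (Archbishop); then Oyelaran and Castillo (Abbot).
Among Salazar, Ruiz, Nguyen, Bianchi and Saleh, by date of consecration or institution (earlier first): Salazar (Apr 23, 2006) before Ruiz (Aug 20, 2010) before Nguyen (Jul 12, 2013) before Bianchi (Apr 10, 2014) before Saleh (Jun 24, 2016).
Among Oyelaran and Castillo, by date of consecration or institution (earlier first): Oyelaran (Mar 1, 2006) before Castillo (Jan 3, 2011).
Order: Salazar, Ruiz, Nguyen, Bianchi, Saleh, Oyelaran, Castillo.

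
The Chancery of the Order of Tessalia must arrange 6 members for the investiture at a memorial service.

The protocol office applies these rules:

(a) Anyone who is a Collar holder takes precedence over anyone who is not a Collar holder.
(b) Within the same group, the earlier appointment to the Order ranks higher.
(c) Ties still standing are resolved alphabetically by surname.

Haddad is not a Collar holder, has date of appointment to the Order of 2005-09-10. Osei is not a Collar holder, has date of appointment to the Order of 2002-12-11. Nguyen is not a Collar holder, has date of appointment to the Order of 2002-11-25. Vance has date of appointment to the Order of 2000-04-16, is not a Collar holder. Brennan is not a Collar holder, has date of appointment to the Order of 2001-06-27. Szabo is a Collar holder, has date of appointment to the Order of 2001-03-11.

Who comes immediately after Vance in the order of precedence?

Brennan

By the first rule: Szabo (a Collar holder); then Vance, Brennan, Nguyen, Osei and Haddad (each not a Collar holder).
Among Vance, Brennan, Nguyen, Osei and Haddad, by date of appointment to the Order (earlier first): Vance (2000-04-16) before Brennan (2001-06-27) before Nguyen (2002-11-25) before Osei (2002-12-11) before Haddad (2005-09-10).
Order: Szabo, Vance, Brennan, Nguyen, Osei, Haddad.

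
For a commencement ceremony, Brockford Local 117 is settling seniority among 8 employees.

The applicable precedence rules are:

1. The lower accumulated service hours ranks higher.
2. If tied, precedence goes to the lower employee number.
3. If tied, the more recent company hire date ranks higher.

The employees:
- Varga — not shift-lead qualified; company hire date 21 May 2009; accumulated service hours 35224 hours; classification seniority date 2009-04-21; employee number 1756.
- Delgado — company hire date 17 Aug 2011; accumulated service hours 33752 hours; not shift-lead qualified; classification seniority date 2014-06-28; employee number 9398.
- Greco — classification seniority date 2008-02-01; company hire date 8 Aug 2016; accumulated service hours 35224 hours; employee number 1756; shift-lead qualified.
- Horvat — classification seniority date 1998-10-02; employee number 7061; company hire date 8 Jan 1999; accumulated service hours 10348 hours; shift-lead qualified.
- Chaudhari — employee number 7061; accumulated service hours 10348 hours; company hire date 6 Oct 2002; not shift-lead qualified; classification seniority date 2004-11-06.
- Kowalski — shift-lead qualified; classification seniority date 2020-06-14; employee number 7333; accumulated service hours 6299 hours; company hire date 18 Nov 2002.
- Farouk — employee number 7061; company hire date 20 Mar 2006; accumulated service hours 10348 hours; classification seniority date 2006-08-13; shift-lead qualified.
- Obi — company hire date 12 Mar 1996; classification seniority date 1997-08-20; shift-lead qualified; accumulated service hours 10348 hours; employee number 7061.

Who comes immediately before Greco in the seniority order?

By accumulated service hours (lower first): Kowalski (6299 hours); then Farouk, Chaudhari, Horvat and Obi (each 10348 hours); then Delgado (33752 hours); then Greco and Varga (both 35224 hours).
Farouk, Chaudhari, Horvat and Obi all have employee number 7061, so the next rule applies.
Among Farouk, Chaudhari, Horvat and Obi, by company hire date (later first): Farouk (20 Mar 2006) before Chaudhari (6 Oct 2002) before Horvat (8 Jan 1999) before Obi (12 Mar 1996).
Greco and Varga both have employee number 1756, so the next rule applies.
Among Greco and Varga, by company hire date (later first): Greco (8 Aug 2016) before Varga (21 May 2009).
Order: Kowalski, Farouk, Chaudhari, Horvat, Obi, Delgado, Greco, Varga.

Delgado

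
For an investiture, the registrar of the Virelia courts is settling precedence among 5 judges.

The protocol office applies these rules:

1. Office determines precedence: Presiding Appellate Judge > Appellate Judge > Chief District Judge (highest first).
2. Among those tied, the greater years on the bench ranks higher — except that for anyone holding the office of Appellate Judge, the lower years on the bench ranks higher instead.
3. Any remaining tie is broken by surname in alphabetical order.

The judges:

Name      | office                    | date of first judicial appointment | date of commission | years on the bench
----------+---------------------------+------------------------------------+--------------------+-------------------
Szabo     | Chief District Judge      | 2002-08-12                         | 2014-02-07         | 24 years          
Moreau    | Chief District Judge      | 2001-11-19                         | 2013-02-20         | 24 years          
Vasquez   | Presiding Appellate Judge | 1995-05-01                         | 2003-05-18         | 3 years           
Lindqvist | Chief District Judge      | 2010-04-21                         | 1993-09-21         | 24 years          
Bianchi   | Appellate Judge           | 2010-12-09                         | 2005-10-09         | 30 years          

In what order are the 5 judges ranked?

Vasquez, Bianchi, Lindqvist, Moreau, Szabo

By office: Vasquez (Presiding Appellate Judge); then Bianchi (Appellate Judge); then Lindqvist, Moreau and Szabo (Chief District Judge).
Lindqvist, Moreau and Szabo all have years on the bench 24 years, so the next rule applies.
Among Lindqvist, Moreau and Szabo, alphabetically by surname: Lindqvist before Moreau before Szabo.
Full order: Vasquez, Bianchi, Lindqvist, Moreau, Szabo.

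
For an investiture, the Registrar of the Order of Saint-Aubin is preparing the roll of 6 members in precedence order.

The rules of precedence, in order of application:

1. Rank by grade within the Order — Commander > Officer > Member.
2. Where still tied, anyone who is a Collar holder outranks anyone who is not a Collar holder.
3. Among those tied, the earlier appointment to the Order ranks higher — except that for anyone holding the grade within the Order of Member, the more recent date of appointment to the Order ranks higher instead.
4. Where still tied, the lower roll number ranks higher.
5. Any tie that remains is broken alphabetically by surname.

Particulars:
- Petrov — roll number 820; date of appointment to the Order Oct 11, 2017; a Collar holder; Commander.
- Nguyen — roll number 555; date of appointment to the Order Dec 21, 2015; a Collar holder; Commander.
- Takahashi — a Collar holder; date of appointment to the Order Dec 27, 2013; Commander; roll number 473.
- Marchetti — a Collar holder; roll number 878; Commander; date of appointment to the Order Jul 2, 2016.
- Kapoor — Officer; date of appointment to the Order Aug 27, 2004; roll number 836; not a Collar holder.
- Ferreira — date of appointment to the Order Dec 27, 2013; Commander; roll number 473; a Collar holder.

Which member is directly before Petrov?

By grade within the Order: Ferreira, Takahashi, Nguyen, Marchetti and Petrov (Commander); then Kapoor (Officer).
Ferreira, Takahashi, Nguyen, Marchetti and Petrov are each a Collar holder, so the next rule applies.
Among Ferreira, Takahashi, Nguyen, Marchetti and Petrov, by date of appointment to the Order (earlier first): Ferreira and Takahashi (Dec 27, 2013) before Nguyen (Dec 21, 2015) before Marchetti (Jul 2, 2016) before Petrov (Oct 11, 2017).
Ferreira and Takahashi both have roll number 473, so the next rule applies.
Among Ferreira and Takahashi, alphabetically by surname: Ferreira before Takahashi.
Order: Ferreira, Takahashi, Nguyen, Marchetti, Petrov, Kapoor.

Marchetti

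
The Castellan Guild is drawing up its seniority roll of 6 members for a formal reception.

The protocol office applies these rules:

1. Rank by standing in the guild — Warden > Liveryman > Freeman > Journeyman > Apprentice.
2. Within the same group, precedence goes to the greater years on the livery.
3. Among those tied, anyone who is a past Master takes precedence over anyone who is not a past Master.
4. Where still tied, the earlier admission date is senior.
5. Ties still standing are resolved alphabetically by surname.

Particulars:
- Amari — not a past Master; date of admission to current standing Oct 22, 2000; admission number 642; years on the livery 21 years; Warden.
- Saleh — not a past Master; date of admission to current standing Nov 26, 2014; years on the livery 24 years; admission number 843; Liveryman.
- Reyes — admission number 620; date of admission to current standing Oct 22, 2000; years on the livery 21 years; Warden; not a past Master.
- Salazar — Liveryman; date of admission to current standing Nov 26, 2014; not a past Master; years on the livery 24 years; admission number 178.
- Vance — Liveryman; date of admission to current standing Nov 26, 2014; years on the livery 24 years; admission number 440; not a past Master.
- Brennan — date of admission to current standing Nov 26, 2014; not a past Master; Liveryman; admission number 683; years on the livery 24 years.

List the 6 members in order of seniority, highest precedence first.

Amari, Reyes, Brennan, Salazar, Saleh, Vance

By standing in the guild: Amari and Reyes (Warden); then Brennan, Salazar, Saleh and Vance (Liveryman).
Amari and Reyes both have years on the livery 21 years, so the next rule applies.
Amari and Reyes are each not a past Master, so the next rule applies.
Amari and Reyes both have date of admission to current standing Oct 22, 2000, so the next rule applies.
Among Amari and Reyes, alphabetically by surname: Amari before Reyes.
Brennan, Salazar, Saleh and Vance all have years on the livery 24 years, so the next rule applies.
Brennan, Salazar, Saleh and Vance are each not a past Master, so the next rule applies.
Brennan, Salazar, Saleh and Vance all have date of admission to current standing Nov 26, 2014, so the next rule applies.
Among Brennan, Salazar, Saleh and Vance, alphabetically by surname: Brennan before Salazar before Saleh before Vance.
Full order: Amari, Reyes, Brennan, Salazar, Saleh, Vance.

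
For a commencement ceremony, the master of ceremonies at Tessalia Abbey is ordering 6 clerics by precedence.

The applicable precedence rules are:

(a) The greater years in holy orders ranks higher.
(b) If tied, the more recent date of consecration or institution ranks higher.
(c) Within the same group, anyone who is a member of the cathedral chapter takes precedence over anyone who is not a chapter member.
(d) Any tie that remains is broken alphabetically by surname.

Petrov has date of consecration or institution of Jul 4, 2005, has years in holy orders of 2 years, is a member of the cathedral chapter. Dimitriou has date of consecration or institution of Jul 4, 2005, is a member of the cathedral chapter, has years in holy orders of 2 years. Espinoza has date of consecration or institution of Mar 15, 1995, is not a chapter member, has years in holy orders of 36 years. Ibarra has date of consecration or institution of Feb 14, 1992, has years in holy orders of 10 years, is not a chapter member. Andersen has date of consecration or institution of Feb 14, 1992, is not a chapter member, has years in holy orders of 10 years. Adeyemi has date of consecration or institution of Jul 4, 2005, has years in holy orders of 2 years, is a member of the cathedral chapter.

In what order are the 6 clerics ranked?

Espinoza, Andersen, Ibarra, Adeyemi, Dimitriou, Petrov

By years in holy orders (higher first): Espinoza (36 years); then Andersen and Ibarra (both 10 years); then Adeyemi, Dimitriou and Petrov (each 2 years).
Andersen and Ibarra both have date of consecration or institution Feb 14, 1992, so the next rule applies.
Andersen and Ibarra are each not a chapter member, so the next rule applies.
Among Andersen and Ibarra, alphabetically by surname: Andersen before Ibarra.
Adeyemi, Dimitriou and Petrov all have date of consecration or institution Jul 4, 2005, so the next rule applies.
Adeyemi, Dimitriou and Petrov are each a member of the cathedral chapter, so the next rule applies.
Among Adeyemi, Dimitriou and Petrov, alphabetically by surname: Adeyemi before Dimitriou before Petrov.
Full order: Espinoza, Andersen, Ibarra, Adeyemi, Dimitriou, Petrov.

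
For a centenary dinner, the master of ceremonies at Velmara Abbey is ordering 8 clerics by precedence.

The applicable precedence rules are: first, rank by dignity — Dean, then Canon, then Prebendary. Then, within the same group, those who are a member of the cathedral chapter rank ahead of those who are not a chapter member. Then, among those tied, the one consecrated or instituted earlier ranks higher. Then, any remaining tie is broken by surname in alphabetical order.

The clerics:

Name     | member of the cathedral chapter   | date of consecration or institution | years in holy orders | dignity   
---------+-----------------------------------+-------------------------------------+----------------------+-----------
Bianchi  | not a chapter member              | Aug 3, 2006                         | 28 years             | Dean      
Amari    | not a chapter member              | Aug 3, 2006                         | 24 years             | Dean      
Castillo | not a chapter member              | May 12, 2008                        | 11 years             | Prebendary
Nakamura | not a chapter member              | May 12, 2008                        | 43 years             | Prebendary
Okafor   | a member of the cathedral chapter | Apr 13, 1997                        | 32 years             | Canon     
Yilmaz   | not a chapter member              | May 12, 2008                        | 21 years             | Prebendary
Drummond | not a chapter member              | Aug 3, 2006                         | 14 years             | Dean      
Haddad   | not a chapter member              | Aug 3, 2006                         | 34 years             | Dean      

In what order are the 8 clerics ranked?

By dignity: Amari, Bianchi, Drummond and Haddad (Dean); then Okafor (Canon); then Castillo, Nakamura and Yilmaz (Prebendary).
Amari, Bianchi, Drummond and Haddad are each not a chapter member, so the next rule applies.
Amari, Bianchi, Drummond and Haddad all have date of consecration or institution Aug 3, 2006, so the next rule applies.
Among Amari, Bianchi, Drummond and Haddad, alphabetically by surname: Amari before Bianchi before Drummond before Haddad.
Castillo, Nakamura and Yilmaz are each not a chapter member, so the next rule applies.
Castillo, Nakamura and Yilmaz all have date of consecration or institution May 12, 2008, so the next rule applies.
Among Castillo, Nakamura and Yilmaz, alphabetically by surname: Castillo before Nakamura before Yilmaz.
Full order: Amari, Bianchi, Drummond, Haddad, Okafor, Castillo, Nakamura, Yilmaz.

Amari, Bianchi, Drummond, Haddad, Okafor, Castillo, Nakamura, Yilmaz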